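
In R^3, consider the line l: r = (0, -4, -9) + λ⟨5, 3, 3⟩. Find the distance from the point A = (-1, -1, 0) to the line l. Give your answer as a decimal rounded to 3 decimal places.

8.286

Taking (0, -4, -9) on l with direction v = (5, 3, 3): w = A − (0, -4, -9) = (-1, 3, 9), and w × v = (-18, 48, -18).
Distance = |w × v| / |v| = √2952 / √43 ≈ 8.286.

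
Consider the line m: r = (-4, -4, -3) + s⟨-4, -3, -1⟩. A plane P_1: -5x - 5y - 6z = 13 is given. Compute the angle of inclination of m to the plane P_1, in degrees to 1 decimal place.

60.1

sin θ = |n·v| / (|n||v|) = |41| / (√86 · √26) = 0.86706.
θ ≈ 60.1°.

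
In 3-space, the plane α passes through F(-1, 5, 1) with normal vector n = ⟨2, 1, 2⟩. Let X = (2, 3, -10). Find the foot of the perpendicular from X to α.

(6, 5, -6)

α: n·r = n·F gives 2x + y + 2z = 5.
Foot = X − λn with λ = (n·X − d)/|n|² = (-13 − 5)/9 = -2.
Foot = (2, 3, -10) − (-2)·(2, 1, 2) = (6, 5, -6).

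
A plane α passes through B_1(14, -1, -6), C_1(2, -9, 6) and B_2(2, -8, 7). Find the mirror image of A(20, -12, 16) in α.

B_1C_1 = (-12, -8, 12), B_1B_2 = (-12, -7, 13); a normal to α is B_1C_1 × B_1B_2 = (-20, 12, -12).
Using B_1: α has equation -20x + 12y - 12z = -220.
λ = (n·A − d)/|n|² = (-736 − (-220))/688 = -3/4.
Reflection = A − 2λn = (20, -12, 16) − (-3/2)·(-20, 12, -12) = (-10, 6, -2).

(-10, 6, -2)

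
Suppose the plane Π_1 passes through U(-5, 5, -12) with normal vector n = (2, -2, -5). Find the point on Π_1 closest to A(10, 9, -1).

Π_1: n·r = n·U gives 2x - 2y - 5z = 40.
Foot = A − λn with λ = (n·A − d)/|n|² = (7 − 40)/33 = -1.
Foot = (10, 9, -1) − (-1)·(2, -2, -5) = (12, 7, -6).

(12, 7, -6)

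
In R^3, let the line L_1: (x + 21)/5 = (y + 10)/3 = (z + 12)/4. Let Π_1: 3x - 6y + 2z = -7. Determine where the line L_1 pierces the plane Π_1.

L_1 has direction (5, 3, 4) through (-21, -10, -12).
Substitute r = (-21, -10, -12) + t(5, 3, 4) into the plane: -27 + 5t = -7, so t = 4.
Intersection: (-21, -10, -12) + 4·(5, 3, 4) = (-1, 2, 4).

(-1, 2, 4)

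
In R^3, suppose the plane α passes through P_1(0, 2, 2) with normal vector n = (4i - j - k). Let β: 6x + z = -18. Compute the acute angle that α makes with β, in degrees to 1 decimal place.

27.0

α: n·r = n·P_1 gives 4x - y - z = -4.
cos θ = |n₁·n₂| / (|n₁||n₂|) = |23| / (√18 · √37).
θ = arccos(0.89123) ≈ 27.0°.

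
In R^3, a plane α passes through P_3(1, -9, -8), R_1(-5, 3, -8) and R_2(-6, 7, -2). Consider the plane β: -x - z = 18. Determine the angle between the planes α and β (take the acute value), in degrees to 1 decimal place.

58.6

P_3R_1 = (-6, 12, 0), P_3R_2 = (-7, 16, 6); a normal to α is P_3R_1 × P_3R_2 = (72, 36, -12).
Using P_3: α has equation 72x + 36y - 12z = -156.
cos θ = |n₁·n₂| / (|n₁||n₂|) = |-60| / (√6624 · √2).
θ = arccos(0.52129) ≈ 58.6°.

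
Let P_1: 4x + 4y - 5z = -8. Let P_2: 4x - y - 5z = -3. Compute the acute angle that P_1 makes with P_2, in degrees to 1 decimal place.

cos θ = |n₁·n₂| / (|n₁||n₂|) = |37| / (√57 · √42).
θ = arccos(0.75621) ≈ 40.9°.

40.9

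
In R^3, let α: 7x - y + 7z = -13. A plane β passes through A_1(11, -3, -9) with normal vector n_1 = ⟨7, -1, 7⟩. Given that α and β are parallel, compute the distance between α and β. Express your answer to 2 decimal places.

β: n_1·r = n_1·A_1 gives 7x - y + 7z = 17.
Same normal n = (7, -1, 7) with |n| = √99; distance = |-13 − 17| / |n| = 30/√99 ≈ 3.02.

3.02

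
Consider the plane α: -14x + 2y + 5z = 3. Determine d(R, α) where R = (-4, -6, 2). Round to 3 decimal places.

n·R − d = (-14)·(-4) + (2)·(-6) + (5)·(2) − 3 = 51; |n| = √225.
Distance = |51| / √225 = 51/√225 ≈ 3.400.

3.400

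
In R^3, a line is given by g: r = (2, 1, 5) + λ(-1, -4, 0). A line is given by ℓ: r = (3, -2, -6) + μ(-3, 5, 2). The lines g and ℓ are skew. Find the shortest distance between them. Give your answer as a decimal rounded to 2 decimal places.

9.16

Common perpendicular direction n = (-1, -4, 0) × (-3, 5, 2) = (-8, 2, -17).
With w = (3, -2, -6) − (2, 1, 5) = (1, -3, -11), w · n = 173.
Distance = |w · n| / |n| = |173| / √357 ≈ 9.16.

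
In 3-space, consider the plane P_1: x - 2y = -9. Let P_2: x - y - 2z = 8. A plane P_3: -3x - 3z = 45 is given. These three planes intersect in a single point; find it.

Solving the 3×3 linear system x - 2y = -9, x - y - 2z = 8, -3x - 3z = 45 (e.g. by elimination or Cramer's rule, determinant = -15) gives (-7, 1, -8).

(-7, 1, -8)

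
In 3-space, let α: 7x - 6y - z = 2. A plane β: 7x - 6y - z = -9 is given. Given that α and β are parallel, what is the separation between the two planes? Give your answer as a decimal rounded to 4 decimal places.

Same normal n = (7, -6, -1) with |n| = √86; distance = |2 − (-9)| / |n| = 11/√86 ≈ 1.1862.

1.1862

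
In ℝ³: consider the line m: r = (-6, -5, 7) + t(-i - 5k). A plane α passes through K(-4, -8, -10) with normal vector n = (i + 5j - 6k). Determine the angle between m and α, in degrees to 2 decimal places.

α: n·r = n·K gives x + 5y - 6z = 16.
sin θ = |n·v| / (|n||v|) = |29| / (√62 · √26) = 0.72230.
θ ≈ 46.24°.

46.24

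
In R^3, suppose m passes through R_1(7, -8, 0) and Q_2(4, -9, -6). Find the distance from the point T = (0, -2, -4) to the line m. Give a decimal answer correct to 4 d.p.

A direction vector for m is Q_2 − R_1 = (-3, -1, -6).
Taking (7, -8, 0) on m with direction v = (-3, -1, -6): w = T − (7, -8, 0) = (-7, 6, -4), and w × v = (-40, -30, 25).
Distance = |w × v| / |v| = √3125 / √46 ≈ 8.2423.

8.2423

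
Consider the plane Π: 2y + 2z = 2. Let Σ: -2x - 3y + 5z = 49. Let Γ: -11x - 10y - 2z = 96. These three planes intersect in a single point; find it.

(-6, -4, 5)

Solving the 3×3 linear system 2y + 2z = 2, -2x - 3y + 5z = 49, -11x - 10y - 2z = 96 (e.g. by elimination or Cramer's rule, determinant = -144) gives (-6, -4, 5).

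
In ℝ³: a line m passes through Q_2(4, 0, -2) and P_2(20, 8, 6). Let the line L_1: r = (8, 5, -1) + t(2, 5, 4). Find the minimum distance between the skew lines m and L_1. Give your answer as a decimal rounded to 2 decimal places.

2.59

A direction vector for m is P_2 − Q_2 = (16, 8, 8).
Common perpendicular direction n = (16, 8, 8) × (2, 5, 4) = (-8, -48, 64).
With w = (8, 5, -1) − (4, 0, -2) = (4, 5, 1), w · n = -208.
Distance = |w · n| / |n| = |-208| / √6464 ≈ 2.59.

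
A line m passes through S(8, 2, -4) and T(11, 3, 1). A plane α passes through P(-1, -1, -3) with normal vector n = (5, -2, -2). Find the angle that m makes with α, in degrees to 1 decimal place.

5.1

A direction vector for m is T − S = (3, 1, 5).
α: n·r = n·P gives 5x - 2y - 2z = 3.
sin θ = |n·v| / (|n||v|) = |3| / (√33 · √35) = 0.08827.
θ ≈ 5.1°.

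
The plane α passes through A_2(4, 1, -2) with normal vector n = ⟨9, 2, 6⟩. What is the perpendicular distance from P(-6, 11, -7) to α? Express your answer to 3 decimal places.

9.091

α: n·r = n·A_2 gives 9x + 2y + 6z = 26.
n·P − d = (9)·(-6) + (2)·(11) + (6)·(-7) − 26 = -100; |n| = √121.
Distance = |-100| / √121 = 100/√121 ≈ 9.091.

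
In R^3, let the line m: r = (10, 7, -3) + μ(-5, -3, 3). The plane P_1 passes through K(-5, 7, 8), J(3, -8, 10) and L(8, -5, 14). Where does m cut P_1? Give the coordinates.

KJ = (8, -15, 2), KL = (13, -12, 6); a normal to P_1 is KJ × KL = (-66, -22, 99).
Using K: P_1 has equation -66x - 22y + 99z = 968.
Substitute r = (10, 7, -3) + t(-5, -3, 3) into the plane: -1111 + 693t = 968, so t = 3.
Intersection: (10, 7, -3) + 3·(-5, -3, 3) = (-5, -2, 6).

(-5, -2, 6)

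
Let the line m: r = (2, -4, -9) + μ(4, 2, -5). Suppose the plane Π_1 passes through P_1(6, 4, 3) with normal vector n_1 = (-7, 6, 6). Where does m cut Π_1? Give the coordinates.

(-6, -8, 1)

Π_1: n_1·r = n_1·P_1 gives -7x + 6y + 6z = 0.
Substitute r = (2, -4, -9) + t(4, 2, -5) into the plane: -92 + (-46)t = 0, so t = -2.
Intersection: (2, -4, -9) + (-2)·(4, 2, -5) = (-6, -8, 1).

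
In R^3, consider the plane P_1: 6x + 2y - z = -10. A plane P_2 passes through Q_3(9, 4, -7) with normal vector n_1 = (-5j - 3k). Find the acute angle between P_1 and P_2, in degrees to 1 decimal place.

79.2

P_2: n_1·r = n_1·Q_3 gives -5y - 3z = 1.
cos θ = |n₁·n₂| / (|n₁||n₂|) = |-7| / (√41 · √34).
θ = arccos(0.18749) ≈ 79.2°.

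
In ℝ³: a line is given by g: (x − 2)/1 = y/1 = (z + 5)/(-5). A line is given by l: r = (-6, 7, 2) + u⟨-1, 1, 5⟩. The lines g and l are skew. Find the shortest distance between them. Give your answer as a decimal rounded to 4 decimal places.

6.4718

g has direction (1, 1, -5) through (2, 0, -5).
Common perpendicular direction n = (1, 1, -5) × (-1, 1, 5) = (10, 0, 2).
With w = (-6, 7, 2) − (2, 0, -5) = (-8, 7, 7), w · n = -66.
Distance = |w · n| / |n| = |-66| / √104 ≈ 6.4718.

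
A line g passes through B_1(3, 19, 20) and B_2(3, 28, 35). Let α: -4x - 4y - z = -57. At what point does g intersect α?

A direction vector for g is B_2 − B_1 = (0, 9, 15).
Substitute r = (3, 19, 20) + t(0, 9, 15) into the plane: -108 + (-51)t = -57, so t = -1.
Intersection: (3, 19, 20) + (-1)·(0, 9, 15) = (3, 10, 5).

(3, 10, 5)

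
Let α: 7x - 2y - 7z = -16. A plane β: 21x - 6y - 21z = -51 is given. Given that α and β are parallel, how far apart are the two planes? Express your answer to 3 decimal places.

Rescale β by 1/3: 7x - 2y - 7z = -17. Then distance = |-16 − (-17)| / √102 ≈ 0.099.

0.099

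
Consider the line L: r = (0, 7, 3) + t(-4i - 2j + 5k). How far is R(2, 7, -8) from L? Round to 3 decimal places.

Taking (0, 7, 3) on L with direction v = (-4, -2, 5): w = R − (0, 7, 3) = (2, 0, -11), and w × v = (-22, 34, -4).
Distance = |w × v| / |v| = √1656 / √45 ≈ 6.066.

6.066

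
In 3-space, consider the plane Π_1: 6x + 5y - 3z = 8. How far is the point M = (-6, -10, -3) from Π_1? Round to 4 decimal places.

n·M − d = (6)·(-6) + (5)·(-10) + (-3)·(-3) − 8 = -85; |n| = √70.
Distance = |-85| / √70 = 85/√70 ≈ 10.1594.

10.1594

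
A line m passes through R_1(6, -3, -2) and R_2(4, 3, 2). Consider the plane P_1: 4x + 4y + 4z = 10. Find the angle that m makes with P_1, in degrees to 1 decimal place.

38.1

A direction vector for m is R_2 − R_1 = (-2, 6, 4).
sin θ = |n·v| / (|n||v|) = |32| / (√48 · √56) = 0.61721.
θ ≈ 38.1°.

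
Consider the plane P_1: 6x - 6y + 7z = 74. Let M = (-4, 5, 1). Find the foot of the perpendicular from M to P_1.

(2, -1, 8)

Foot = M − λn with λ = (n·M − d)/|n|² = (-47 − 74)/121 = -1.
Foot = (-4, 5, 1) − (-1)·(6, -6, 7) = (2, -1, 8).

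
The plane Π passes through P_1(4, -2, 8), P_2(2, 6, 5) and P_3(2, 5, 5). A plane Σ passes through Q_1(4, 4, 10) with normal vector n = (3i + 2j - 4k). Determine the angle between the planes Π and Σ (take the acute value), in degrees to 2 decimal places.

P_1P_2 = (-2, 8, -3), P_1P_3 = (-2, 7, -3); a normal to Π is P_1P_2 × P_1P_3 = (-3, 0, 2).
Using P_1: Π has equation -3x + 2z = 4.
Σ: n·r = n·Q_1 gives 3x + 2y - 4z = -20.
cos θ = |n₁·n₂| / (|n₁||n₂|) = |-17| / (√13 · √29).
θ = arccos(0.87554) ≈ 28.89°.

28.89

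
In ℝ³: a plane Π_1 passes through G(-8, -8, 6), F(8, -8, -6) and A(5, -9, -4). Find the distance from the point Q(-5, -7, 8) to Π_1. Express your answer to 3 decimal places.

GF = (16, 0, -12), GA = (13, -1, -10); a normal to Π_1 is GF × GA = (-12, 4, -16).
Using G: Π_1 has equation -12x + 4y - 16z = -32.
n·Q − d = (-12)·(-5) + (4)·(-7) + (-16)·(8) − (-32) = -64; |n| = √416.
Distance = |-64| / √416 = 64/√416 ≈ 3.138.

3.138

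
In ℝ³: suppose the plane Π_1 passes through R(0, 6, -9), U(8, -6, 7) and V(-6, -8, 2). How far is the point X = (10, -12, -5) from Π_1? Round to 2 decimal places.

RU = (8, -12, 16), RV = (-6, -14, 11); a normal to Π_1 is RU × RV = (92, -184, -184).
Using R: Π_1 has equation 92x - 184y - 184z = 552.
n·X − d = (92)·(10) + (-184)·(-12) + (-184)·(-5) − 552 = 3496; |n| = √76176.
Distance = |3496| / √76176 = 3496/√76176 ≈ 12.67.

12.67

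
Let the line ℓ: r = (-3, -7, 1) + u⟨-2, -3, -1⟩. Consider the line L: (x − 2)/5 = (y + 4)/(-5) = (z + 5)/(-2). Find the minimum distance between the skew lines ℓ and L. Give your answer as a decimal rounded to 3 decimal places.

L has direction (5, -5, -2) through (2, -4, -5).
Common perpendicular direction n = (-2, -3, -1) × (5, -5, -2) = (1, -9, 25).
With w = (2, -4, -5) − (-3, -7, 1) = (5, 3, -6), w · n = -172.
Distance = |w · n| / |n| = |-172| / √707 ≈ 6.469.

6.469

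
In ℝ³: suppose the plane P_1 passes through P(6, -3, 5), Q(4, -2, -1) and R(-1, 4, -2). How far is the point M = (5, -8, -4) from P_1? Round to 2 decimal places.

PQ = (-2, 1, -6), PR = (-7, 7, -7); a normal to P_1 is PQ × PR = (35, 28, -7).
Using P: P_1 has equation 35x + 28y - 7z = 91.
n·M − d = (35)·(5) + (28)·(-8) + (-7)·(-4) − 91 = -112; |n| = √2058.
Distance = |-112| / √2058 = 112/√2058 ≈ 2.47.

2.47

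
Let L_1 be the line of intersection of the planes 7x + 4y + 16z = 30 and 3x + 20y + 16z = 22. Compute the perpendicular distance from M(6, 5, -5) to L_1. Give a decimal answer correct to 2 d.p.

Direction of L_1: (7, 4, 16) × (3, 20, 16) = (-256, -64, 128).
A point on L_1: solving the two plane equations with x = -2 gives (-2, -1, 3).
Taking (-2, -1, 3) on L_1 with direction v = (-256, -64, 128): w = M − (-2, -1, 3) = (8, 6, -8), and w × v = (256, 1024, 1024).
Distance = |w × v| / |v| = √2162688 / √86016 ≈ 5.01.

5.01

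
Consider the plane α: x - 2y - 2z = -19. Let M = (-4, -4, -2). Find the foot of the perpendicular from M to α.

Foot = M − λn with λ = (n·M − d)/|n|² = (8 − (-19))/9 = 3.
Foot = (-4, -4, -2) − 3·(1, -2, -2) = (-7, 2, 4).

(-7, 2, 4)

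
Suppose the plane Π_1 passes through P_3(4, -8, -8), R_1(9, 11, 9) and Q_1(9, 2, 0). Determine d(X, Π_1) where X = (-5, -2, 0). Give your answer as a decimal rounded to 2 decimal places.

P_3R_1 = (5, 19, 17), P_3Q_1 = (5, 10, 8); a normal to Π_1 is P_3R_1 × P_3Q_1 = (-18, 45, -45).
Using P_3: Π_1 has equation -18x + 45y - 45z = -72.
n·X − d = (-18)·(-5) + (45)·(-2) + (-45)·(0) − (-72) = 72; |n| = √4374.
Distance = |72| / √4374 = 72/√4374 ≈ 1.09.

1.09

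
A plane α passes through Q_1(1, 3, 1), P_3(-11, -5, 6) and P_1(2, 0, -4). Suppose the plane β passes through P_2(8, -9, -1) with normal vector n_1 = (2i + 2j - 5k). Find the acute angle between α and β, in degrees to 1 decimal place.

64.6

Q_1P_3 = (-12, -8, 5), Q_1P_1 = (1, -3, -5); a normal to α is Q_1P_3 × Q_1P_1 = (55, -55, 44).
Using Q_1: α has equation 55x - 55y + 44z = -66.
β: n_1·r = n_1·P_2 gives 2x + 2y - 5z = 3.
cos θ = |n₁·n₂| / (|n₁||n₂|) = |-220| / (√7986 · √33).
θ = arccos(0.42855) ≈ 64.6°.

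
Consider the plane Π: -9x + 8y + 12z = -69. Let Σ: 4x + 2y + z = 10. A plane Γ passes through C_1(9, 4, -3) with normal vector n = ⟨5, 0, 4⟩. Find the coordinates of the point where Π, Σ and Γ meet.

(5, -6, 2)

Γ: n·r = n·C_1 gives 5x + 4z = 33.
Solving the 3×3 linear system -9x + 8y + 12z = -69, 4x + 2y + z = 10, 5x + 4z = 33 (e.g. by elimination or Cramer's rule, determinant = -280) gives (5, -6, 2).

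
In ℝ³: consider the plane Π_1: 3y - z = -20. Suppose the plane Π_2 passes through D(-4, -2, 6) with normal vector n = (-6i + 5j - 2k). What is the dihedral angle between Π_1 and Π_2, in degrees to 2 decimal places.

48.18

Π_2: n·r = n·D gives -6x + 5y - 2z = 2.
cos θ = |n₁·n₂| / (|n₁||n₂|) = |17| / (√10 · √65).
θ = arccos(0.66679) ≈ 48.18°.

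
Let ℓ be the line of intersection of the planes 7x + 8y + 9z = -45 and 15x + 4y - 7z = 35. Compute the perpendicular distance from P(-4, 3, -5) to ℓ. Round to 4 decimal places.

2.8868

Direction of ℓ: (7, 8, 9) × (15, 4, -7) = (-92, 184, -92).
A point on ℓ: solving the two plane equations with x = 3 gives (3, -6, -2).
Taking (3, -6, -2) on ℓ with direction v = (-92, 184, -92): w = P − (3, -6, -2) = (-7, 9, -3), and w × v = (-276, -368, -460).
Distance = |w × v| / |v| = √423200 / √50784 ≈ 2.8868.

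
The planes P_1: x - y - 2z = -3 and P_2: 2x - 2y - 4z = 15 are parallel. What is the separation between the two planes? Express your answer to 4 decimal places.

Rescale P_2 by 1/2: x - y - 2z = 15/2. Then distance = |-3 − (15/2)| / √6 ≈ 4.2866.

4.2866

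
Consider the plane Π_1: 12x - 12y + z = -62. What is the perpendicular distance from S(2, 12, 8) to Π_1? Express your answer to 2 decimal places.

n·S − d = (12)·(2) + (-12)·(12) + (1)·(8) − (-62) = -50; |n| = √289.
Distance = |-50| / √289 = 50/√289 ≈ 2.94.

2.94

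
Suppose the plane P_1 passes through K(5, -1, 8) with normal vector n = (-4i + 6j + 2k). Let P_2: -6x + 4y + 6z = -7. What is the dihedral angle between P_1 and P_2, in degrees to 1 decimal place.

P_1: n·r = n·K gives -4x + 6y + 2z = -10.
cos θ = |n₁·n₂| / (|n₁||n₂|) = |60| / (√56 · √88).
θ = arccos(0.85470) ≈ 31.3°.

31.3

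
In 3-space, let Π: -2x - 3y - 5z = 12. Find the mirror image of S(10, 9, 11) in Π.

(-2, -9, -19)

λ = (n·S − d)/|n|² = (-102 − 12)/38 = -3.
Reflection = S − 2λn = (10, 9, 11) − (-6)·(-2, -3, -5) = (-2, -9, -19).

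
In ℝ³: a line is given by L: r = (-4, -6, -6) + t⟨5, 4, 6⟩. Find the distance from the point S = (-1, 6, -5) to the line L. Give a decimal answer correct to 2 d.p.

9.60

Taking (-4, -6, -6) on L with direction v = (5, 4, 6): w = S − (-4, -6, -6) = (3, 12, 1), and w × v = (68, -13, -48).
Distance = |w × v| / |v| = √7097 / √77 ≈ 9.60.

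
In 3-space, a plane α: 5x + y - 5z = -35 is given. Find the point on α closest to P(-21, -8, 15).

(-6, -5, 0)

Foot = P − λn with λ = (n·P − d)/|n|² = (-188 − (-35))/51 = -3.
Foot = (-21, -8, 15) − (-3)·(5, 1, -5) = (-6, -5, 0).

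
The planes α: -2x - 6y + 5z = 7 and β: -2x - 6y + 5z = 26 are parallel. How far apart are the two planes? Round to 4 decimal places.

2.3567

Same normal n = (-2, -6, 5) with |n| = √65; distance = |7 − 26| / |n| = 19/√65 ≈ 2.3567.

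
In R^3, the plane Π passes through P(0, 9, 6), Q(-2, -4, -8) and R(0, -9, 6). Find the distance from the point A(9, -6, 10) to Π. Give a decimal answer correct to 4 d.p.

PQ = (-2, -13, -14), PR = (0, -18, 0); a normal to Π is PQ × PR = (-252, 0, 36).
Using P: Π has equation -252x + 36z = 216.
n·A − d = (-252)·(9) + (0)·(-6) + (36)·(10) − 216 = -2124; |n| = √64800.
Distance = |-2124| / √64800 = 2124/√64800 ≈ 8.3439.

8.3439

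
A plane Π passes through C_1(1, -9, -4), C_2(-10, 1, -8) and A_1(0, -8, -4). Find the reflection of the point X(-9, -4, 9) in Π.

(-1, 4, 7)

C_1C_2 = (-11, 10, -4), C_1A_1 = (-1, 1, 0); a normal to Π is C_1C_2 × C_1A_1 = (4, 4, -1).
Using C_1: Π has equation 4x + 4y - z = -28.
λ = (n·X − d)/|n|² = (-61 − (-28))/33 = -1.
Reflection = X − 2λn = (-9, -4, 9) − (-2)·(4, 4, -1) = (-1, 4, 7).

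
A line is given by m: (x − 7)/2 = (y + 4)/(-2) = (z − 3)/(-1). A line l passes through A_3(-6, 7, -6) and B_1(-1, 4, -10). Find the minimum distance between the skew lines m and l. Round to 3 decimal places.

m has direction (2, -2, -1) through (7, -4, 3).
A direction vector for l is B_1 − A_3 = (5, -3, -4).
Common perpendicular direction n = (2, -2, -1) × (5, -3, -4) = (5, 3, 4).
With w = (-6, 7, -6) − (7, -4, 3) = (-13, 11, -9), w · n = -68.
Distance = |w · n| / |n| = |-68| / √50 ≈ 9.617.

9.617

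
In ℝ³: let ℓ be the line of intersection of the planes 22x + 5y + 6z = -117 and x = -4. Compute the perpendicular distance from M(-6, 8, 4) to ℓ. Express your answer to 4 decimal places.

Direction of ℓ: (22, 5, 6) × (1, 0, 0) = (0, 6, -5).
A point on ℓ: solving the two plane equations with y = -1 gives (-4, -1, -4).
Taking (-4, -1, -4) on ℓ with direction v = (0, 6, -5): w = M − (-4, -1, -4) = (-2, 9, 8), and w × v = (-93, -10, -12).
Distance = |w × v| / |v| = √8893 / √61 ≈ 12.0742.

12.0742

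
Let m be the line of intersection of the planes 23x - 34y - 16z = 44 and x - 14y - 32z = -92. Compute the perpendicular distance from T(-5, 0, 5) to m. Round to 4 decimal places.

5.7659

Direction of m: (23, -34, -16) × (1, -14, -32) = (864, 720, -288).
A point on m: solving the two plane equations with x = -2 gives (-2, -5, 5).
Taking (-2, -5, 5) on m with direction v = (864, 720, -288): w = T − (-2, -5, 5) = (-3, 5, 0), and w × v = (-1440, -864, -6480).
Distance = |w × v| / |v| = √44810496 / √1347840 ≈ 5.7659.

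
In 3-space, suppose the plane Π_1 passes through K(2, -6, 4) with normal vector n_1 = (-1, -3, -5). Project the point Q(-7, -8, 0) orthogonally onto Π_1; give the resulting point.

Π_1: n_1·r = n_1·K gives -x - 3y - 5z = -4.
Foot = Q − λn with λ = (n·Q − d)/|n|² = (31 − (-4))/35 = 1.
Foot = (-7, -8, 0) − 1·(-1, -3, -5) = (-6, -5, 5).

(-6, -5, 5)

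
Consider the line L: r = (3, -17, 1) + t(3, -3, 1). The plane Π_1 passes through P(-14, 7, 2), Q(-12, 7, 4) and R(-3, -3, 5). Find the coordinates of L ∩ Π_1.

(-6, -8, -2)

PQ = (2, 0, 2), PR = (11, -10, 3); a normal to Π_1 is PQ × PR = (20, 16, -20).
Using P: Π_1 has equation 20x + 16y - 20z = -208.
Substitute r = (3, -17, 1) + t(3, -3, 1) into the plane: -232 + (-8)t = -208, so t = -3.
Intersection: (3, -17, 1) + (-3)·(3, -3, 1) = (-6, -8, -2).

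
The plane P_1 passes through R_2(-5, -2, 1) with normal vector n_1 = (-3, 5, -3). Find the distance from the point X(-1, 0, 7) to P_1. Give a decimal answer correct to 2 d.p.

P_1: n_1·r = n_1·R_2 gives -3x + 5y - 3z = 2.
n·X − d = (-3)·(-1) + (5)·(0) + (-3)·(7) − 2 = -20; |n| = √43.
Distance = |-20| / √43 = 20/√43 ≈ 3.05.

3.05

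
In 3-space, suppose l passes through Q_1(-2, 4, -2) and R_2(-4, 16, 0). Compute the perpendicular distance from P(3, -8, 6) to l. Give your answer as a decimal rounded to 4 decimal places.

10.3784

A direction vector for l is R_2 − Q_1 = (-2, 12, 2).
Taking (-2, 4, -2) on l with direction v = (-2, 12, 2): w = P − (-2, 4, -2) = (5, -12, 8), and w × v = (-120, -26, 36).
Distance = |w × v| / |v| = √16372 / √152 ≈ 10.3784.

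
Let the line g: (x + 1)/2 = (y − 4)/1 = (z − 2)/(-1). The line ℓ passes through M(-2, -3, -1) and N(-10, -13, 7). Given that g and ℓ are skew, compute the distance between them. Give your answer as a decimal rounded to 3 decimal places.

6.456

g has direction (2, 1, -1) through (-1, 4, 2).
A direction vector for ℓ is N − M = (-8, -10, 8).
Common perpendicular direction n = (2, 1, -1) × (-8, -10, 8) = (-2, -8, -12).
With w = (-2, -3, -1) − (-1, 4, 2) = (-1, -7, -3), w · n = 94.
Distance = |w · n| / |n| = |94| / √212 ≈ 6.456.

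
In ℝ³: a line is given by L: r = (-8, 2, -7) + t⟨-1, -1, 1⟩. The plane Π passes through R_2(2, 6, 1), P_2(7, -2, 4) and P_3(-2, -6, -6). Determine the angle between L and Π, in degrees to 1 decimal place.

R_2P_2 = (5, -8, 3), R_2P_3 = (-4, -12, -7); a normal to Π is R_2P_2 × R_2P_3 = (92, 23, -92).
Using R_2: Π has equation 92x + 23y - 92z = 230.
sin θ = |n·v| / (|n||v|) = |-207| / (√17457 · √3) = 0.90453.
θ ≈ 64.8°.

64.8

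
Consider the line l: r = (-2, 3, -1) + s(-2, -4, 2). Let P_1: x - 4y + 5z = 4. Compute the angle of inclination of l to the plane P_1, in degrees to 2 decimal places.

49.11

sin θ = |n·v| / (|n||v|) = |24| / (√42 · √24) = 0.75593.
θ ≈ 49.11°.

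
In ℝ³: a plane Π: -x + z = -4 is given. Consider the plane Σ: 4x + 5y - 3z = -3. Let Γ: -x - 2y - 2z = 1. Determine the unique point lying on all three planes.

(5, -4, 1)

Solving the 3×3 linear system -x + z = -4, 4x + 5y - 3z = -3, -x - 2y - 2z = 1 (e.g. by elimination or Cramer's rule, determinant = 13) gives (5, -4, 1).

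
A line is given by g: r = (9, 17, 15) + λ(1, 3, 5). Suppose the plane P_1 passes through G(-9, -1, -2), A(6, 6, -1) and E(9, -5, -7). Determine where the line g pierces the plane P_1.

(6, 8, 0)

GA = (15, 7, 1), GE = (18, -4, -5); a normal to P_1 is GA × GE = (-31, 93, -186).
Using G: P_1 has equation -31x + 93y - 186z = 558.
Substitute r = (9, 17, 15) + t(1, 3, 5) into the plane: -1488 + (-682)t = 558, so t = -3.
Intersection: (9, 17, 15) + (-3)·(1, 3, 5) = (6, 8, 0).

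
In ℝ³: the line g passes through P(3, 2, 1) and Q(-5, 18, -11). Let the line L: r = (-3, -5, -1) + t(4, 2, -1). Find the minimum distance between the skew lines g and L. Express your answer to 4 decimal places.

A direction vector for g is Q − P = (-8, 16, -12).
Common perpendicular direction n = (-8, 16, -12) × (4, 2, -1) = (8, -56, -80).
With w = (-3, -5, -1) − (3, 2, 1) = (-6, -7, -2), w · n = 504.
Distance = |w · n| / |n| = |504| / √9600 ≈ 5.1439.

5.1439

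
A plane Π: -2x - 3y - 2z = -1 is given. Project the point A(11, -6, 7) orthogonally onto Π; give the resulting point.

(9, -9, 5)

Foot = A − λn with λ = (n·A − d)/|n|² = (-18 − (-1))/17 = -1.
Foot = (11, -6, 7) − (-1)·(-2, -3, -2) = (9, -9, 5).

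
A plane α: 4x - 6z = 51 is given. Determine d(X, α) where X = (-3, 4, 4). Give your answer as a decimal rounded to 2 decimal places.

12.06

n·X − d = (4)·(-3) + (0)·(4) + (-6)·(4) − 51 = -87; |n| = √52.
Distance = |-87| / √52 = 87/√52 ≈ 12.06.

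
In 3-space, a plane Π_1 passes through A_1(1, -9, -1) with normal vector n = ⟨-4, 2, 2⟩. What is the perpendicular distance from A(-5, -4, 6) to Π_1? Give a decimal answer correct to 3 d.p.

9.798

Π_1: n·r = n·A_1 gives -4x + 2y + 2z = -24.
n·A − d = (-4)·(-5) + (2)·(-4) + (2)·(6) − (-24) = 48; |n| = √24.
Distance = |48| / √24 = 48/√24 ≈ 9.798.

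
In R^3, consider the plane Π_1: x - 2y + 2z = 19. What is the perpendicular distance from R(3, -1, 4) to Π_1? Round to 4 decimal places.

n·R − d = (1)·(3) + (-2)·(-1) + (2)·(4) − 19 = -6; |n| = √9.
Distance = |-6| / √9 = 6/√9 ≈ 2.0000.

2.0000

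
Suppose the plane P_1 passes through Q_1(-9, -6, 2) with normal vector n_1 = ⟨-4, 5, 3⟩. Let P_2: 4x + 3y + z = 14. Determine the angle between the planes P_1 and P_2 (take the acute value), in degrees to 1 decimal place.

P_1: n_1·r = n_1·Q_1 gives -4x + 5y + 3z = 12.
cos θ = |n₁·n₂| / (|n₁||n₂|) = |2| / (√50 · √26).
θ = arccos(0.05547) ≈ 86.8°.

86.8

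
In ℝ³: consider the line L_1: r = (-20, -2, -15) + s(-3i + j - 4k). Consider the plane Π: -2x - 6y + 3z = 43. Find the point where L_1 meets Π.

(-11, -5, -3)

Substitute r = (-20, -2, -15) + t(-3, 1, -4) into the plane: 7 + (-12)t = 43, so t = -3.
Intersection: (-20, -2, -15) + (-3)·(-3, 1, -4) = (-11, -5, -3).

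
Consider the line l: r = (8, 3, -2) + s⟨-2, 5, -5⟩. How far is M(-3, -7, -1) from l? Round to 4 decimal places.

Taking (8, 3, -2) on l with direction v = (-2, 5, -5): w = M − (8, 3, -2) = (-11, -10, 1), and w × v = (45, -57, -75).
Distance = |w × v| / |v| = √10899 / √54 ≈ 14.2068.

14.2068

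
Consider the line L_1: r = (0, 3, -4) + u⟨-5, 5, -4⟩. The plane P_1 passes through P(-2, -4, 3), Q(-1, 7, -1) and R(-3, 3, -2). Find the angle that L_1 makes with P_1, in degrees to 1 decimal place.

23.3

PQ = (1, 11, -4), PR = (-1, 7, -5); a normal to P_1 is PQ × PR = (-27, 9, 18).
Using P: P_1 has equation -27x + 9y + 18z = 72.
sin θ = |n·v| / (|n||v|) = |108| / (√1134 · √66) = 0.39477.
θ ≈ 23.3°.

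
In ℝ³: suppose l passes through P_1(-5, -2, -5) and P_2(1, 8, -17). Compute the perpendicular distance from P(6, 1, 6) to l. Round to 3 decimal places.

15.696

A direction vector for l is P_2 − P_1 = (6, 10, -12).
Taking (-5, -2, -5) on l with direction v = (6, 10, -12): w = P − (-5, -2, -5) = (11, 3, 11), and w × v = (-146, 198, 92).
Distance = |w × v| / |v| = √68984 / √280 ≈ 15.696.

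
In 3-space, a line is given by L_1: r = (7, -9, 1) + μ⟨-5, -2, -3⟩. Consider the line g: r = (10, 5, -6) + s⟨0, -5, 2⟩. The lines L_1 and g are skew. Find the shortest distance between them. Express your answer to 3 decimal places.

2.792

Common perpendicular direction n = (-5, -2, -3) × (0, -5, 2) = (-19, 10, 25).
With w = (10, 5, -6) − (7, -9, 1) = (3, 14, -7), w · n = -92.
Distance = |w · n| / |n| = |-92| / √1086 ≈ 2.792.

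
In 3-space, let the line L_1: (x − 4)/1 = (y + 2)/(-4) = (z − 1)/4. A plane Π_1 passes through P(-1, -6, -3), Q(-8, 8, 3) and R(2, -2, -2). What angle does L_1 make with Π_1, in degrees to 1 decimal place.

64.9

L_1 has direction (1, -4, 4) through (4, -2, 1).
PQ = (-7, 14, 6), PR = (3, 4, 1); a normal to Π_1 is PQ × PR = (-10, 25, -70).
Using P: Π_1 has equation -10x + 25y - 70z = 70.
sin θ = |n·v| / (|n||v|) = |-390| / (√5625 · √33) = 0.90520.
θ ≈ 64.9°.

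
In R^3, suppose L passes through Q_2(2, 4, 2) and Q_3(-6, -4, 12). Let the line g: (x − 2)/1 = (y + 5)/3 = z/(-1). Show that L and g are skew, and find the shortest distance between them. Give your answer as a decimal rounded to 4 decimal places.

0.5133

A direction vector for L is Q_3 − Q_2 = (-8, -8, 10).
g has direction (1, 3, -1) through (2, -5, 0).
Common perpendicular direction n = (-8, -8, 10) × (1, 3, -1) = (-22, 2, -16).
With w = (2, -5, 0) − (2, 4, 2) = (0, -9, -2), w · n = 14.
Since n ≠ 0 the lines are not parallel, and w · n = 14 ≠ 0 so they do not intersect; hence they are skew.
Distance = |w · n| / |n| = |14| / √744 ≈ 0.5133.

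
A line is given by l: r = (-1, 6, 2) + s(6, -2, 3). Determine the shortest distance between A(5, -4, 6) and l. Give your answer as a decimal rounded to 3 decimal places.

Taking (-1, 6, 2) on l with direction v = (6, -2, 3): w = A − (-1, 6, 2) = (6, -10, 4), and w × v = (-22, 6, 48).
Distance = |w × v| / |v| = √2824 / √49 ≈ 7.592.

7.592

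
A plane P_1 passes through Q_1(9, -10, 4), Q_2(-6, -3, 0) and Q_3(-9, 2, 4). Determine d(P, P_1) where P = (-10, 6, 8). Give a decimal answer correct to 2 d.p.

Q_1Q_2 = (-15, 7, -4), Q_1Q_3 = (-18, 12, 0); a normal to P_1 is Q_1Q_2 × Q_1Q_3 = (48, 72, -54).
Using Q_1: P_1 has equation 48x + 72y - 54z = -504.
n·P − d = (48)·(-10) + (72)·(6) + (-54)·(8) − (-504) = 24; |n| = √10404.
Distance = |24| / √10404 = 24/√10404 ≈ 0.24.

0.24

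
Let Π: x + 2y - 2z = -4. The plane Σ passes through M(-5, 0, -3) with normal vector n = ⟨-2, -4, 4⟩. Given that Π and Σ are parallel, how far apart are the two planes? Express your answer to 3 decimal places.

Σ: n·r = n·M gives -2x - 4y + 4z = -2.
Rescale Σ by 1/(-2): x + 2y - 2z = 1. Then distance = |-4 − 1| / √9 ≈ 1.667.

1.667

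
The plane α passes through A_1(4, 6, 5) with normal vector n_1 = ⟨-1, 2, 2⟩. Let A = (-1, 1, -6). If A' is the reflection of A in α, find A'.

(-7, 13, 6)

α: n_1·r = n_1·A_1 gives -x + 2y + 2z = 18.
λ = (n·A − d)/|n|² = (-9 − 18)/9 = -3.
Reflection = A − 2λn = (-1, 1, -6) − (-6)·(-1, 2, 2) = (-7, 13, 6).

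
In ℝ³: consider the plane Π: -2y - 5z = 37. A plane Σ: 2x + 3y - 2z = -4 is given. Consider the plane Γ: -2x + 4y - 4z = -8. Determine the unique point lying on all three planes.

(2, -6, -5)

Solving the 3×3 linear system -2y - 5z = 37, 2x + 3y - 2z = -4, -2x + 4y - 4z = -8 (e.g. by elimination or Cramer's rule, determinant = -94) gives (2, -6, -5).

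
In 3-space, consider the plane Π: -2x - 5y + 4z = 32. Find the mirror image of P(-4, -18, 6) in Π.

λ = (n·P − d)/|n|² = (122 − 32)/45 = 2.
Reflection = P − 2λn = (-4, -18, 6) − 4·(-2, -5, 4) = (4, 2, -10).

(4, 2, -10)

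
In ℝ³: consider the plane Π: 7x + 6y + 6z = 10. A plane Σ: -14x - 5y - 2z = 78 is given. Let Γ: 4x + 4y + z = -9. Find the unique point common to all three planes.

Solving the 3×3 linear system 7x + 6y + 6z = 10, -14x - 5y - 2z = 78, 4x + 4y + z = -9 (e.g. by elimination or Cramer's rule, determinant = -159) gives (-8, 4, 7).

(-8, 4, 7)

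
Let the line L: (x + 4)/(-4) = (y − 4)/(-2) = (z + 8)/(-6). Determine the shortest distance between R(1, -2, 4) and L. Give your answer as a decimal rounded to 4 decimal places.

L has direction (-4, -2, -6) through (-4, 4, -8).
Taking (-4, 4, -8) on L with direction v = (-4, -2, -6): w = R − (-4, 4, -8) = (5, -6, 12), and w × v = (60, -18, -34).
Distance = |w × v| / |v| = √5080 / √56 ≈ 9.5244.

9.5244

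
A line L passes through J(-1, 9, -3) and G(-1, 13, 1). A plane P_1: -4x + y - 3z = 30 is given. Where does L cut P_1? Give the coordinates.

(-1, 5, -7)

A direction vector for L is G − J = (0, 4, 4).
Substitute r = (-1, 9, -3) + t(0, 4, 4) into the plane: 22 + (-8)t = 30, so t = -1.
Intersection: (-1, 9, -3) + (-1)·(0, 4, 4) = (-1, 5, -7).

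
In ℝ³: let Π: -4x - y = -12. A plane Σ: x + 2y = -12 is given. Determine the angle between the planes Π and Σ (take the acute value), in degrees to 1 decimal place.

49.4

cos θ = |n₁·n₂| / (|n₁||n₂|) = |-6| / (√17 · √5).
θ = arccos(0.65079) ≈ 49.4°.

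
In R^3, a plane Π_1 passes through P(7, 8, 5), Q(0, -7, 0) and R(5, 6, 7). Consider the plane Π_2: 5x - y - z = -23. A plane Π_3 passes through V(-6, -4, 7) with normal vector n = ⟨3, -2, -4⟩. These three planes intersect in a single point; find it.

(-4, -7, 10)

PQ = (-7, -15, -5), PR = (-2, -2, 2); a normal to Π_1 is PQ × PR = (-40, 24, -16).
Using P: Π_1 has equation -40x + 24y - 16z = -168.
Π_3: n·r = n·V gives 3x - 2y - 4z = -38.
Solving the 3×3 linear system -40x + 24y - 16z = -168, 5x - y - z = -23, 3x - 2y - 4z = -38 (e.g. by elimination or Cramer's rule, determinant = 440) gives (-4, -7, 10).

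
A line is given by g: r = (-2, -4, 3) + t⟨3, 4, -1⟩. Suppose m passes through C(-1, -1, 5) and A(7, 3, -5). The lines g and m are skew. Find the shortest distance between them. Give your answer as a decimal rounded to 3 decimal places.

A direction vector for m is A − C = (8, 4, -10).
Common perpendicular direction n = (3, 4, -1) × (8, 4, -10) = (-36, 22, -20).
With w = (-1, -1, 5) − (-2, -4, 3) = (1, 3, 2), w · n = -10.
Distance = |w · n| / |n| = |-10| / √2180 ≈ 0.214.

0.214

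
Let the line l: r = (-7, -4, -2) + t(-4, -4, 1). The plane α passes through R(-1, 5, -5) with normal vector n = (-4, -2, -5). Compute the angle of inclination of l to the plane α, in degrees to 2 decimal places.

α: n·r = n·R gives -4x - 2y - 5z = 19.
sin θ = |n·v| / (|n||v|) = |19| / (√45 · √33) = 0.49305.
θ ≈ 29.54°.

29.54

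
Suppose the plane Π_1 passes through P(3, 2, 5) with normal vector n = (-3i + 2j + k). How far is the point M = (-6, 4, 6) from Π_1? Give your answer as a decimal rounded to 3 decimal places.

Π_1: n·r = n·P gives -3x + 2y + z = 0.
n·M − d = (-3)·(-6) + (2)·(4) + (1)·(6) − 0 = 32; |n| = √14.
Distance = |32| / √14 = 32/√14 ≈ 8.552.

8.552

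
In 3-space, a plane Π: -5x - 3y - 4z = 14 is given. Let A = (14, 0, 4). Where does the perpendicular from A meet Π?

(4, -6, -4)

Foot = A − λn with λ = (n·A − d)/|n|² = (-86 − 14)/50 = -2.
Foot = (14, 0, 4) − (-2)·(-5, -3, -4) = (4, -6, -4).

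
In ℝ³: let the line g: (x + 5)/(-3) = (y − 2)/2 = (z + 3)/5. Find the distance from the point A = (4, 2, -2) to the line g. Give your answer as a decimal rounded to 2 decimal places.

8.32

g has direction (-3, 2, 5) through (-5, 2, -3).
Taking (-5, 2, -3) on g with direction v = (-3, 2, 5): w = A − (-5, 2, -3) = (9, 0, 1), and w × v = (-2, -48, 18).
Distance = |w × v| / |v| = √2632 / √38 ≈ 8.32.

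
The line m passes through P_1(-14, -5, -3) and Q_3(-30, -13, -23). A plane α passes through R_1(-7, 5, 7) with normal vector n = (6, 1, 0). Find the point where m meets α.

A direction vector for m is Q_3 − P_1 = (-16, -8, -20).
α: n·r = n·R_1 gives 6x + y = -37.
Substitute r = (-14, -5, -3) + t(-16, -8, -20) into the plane: -89 + (-104)t = -37, so t = -1/2.
Intersection: (-14, -5, -3) + (-1/2)·(-16, -8, -20) = (-6, -1, 7).

(-6, -1, 7)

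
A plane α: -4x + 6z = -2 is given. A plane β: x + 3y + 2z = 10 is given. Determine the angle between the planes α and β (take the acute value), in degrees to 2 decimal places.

cos θ = |n₁·n₂| / (|n₁||n₂|) = |8| / (√52 · √14).
θ = arccos(0.29650) ≈ 72.75°.

72.75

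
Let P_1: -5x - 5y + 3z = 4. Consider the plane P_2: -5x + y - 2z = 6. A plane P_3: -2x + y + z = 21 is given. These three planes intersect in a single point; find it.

Solving the 3×3 linear system -5x - 5y + 3z = 4, -5x + y - 2z = 6, -2x + y + z = 21 (e.g. by elimination or Cramer's rule, determinant = -69) gives (-3, 7, 8).

(-3, 7, 8)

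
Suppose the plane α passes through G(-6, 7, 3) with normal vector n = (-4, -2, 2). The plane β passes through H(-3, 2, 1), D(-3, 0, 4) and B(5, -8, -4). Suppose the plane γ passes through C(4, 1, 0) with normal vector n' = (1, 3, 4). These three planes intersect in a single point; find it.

(-2, -1, 3)

α: n·r = n·G gives -4x - 2y + 2z = 16.
HD = (0, -2, 3), HB = (8, -10, -5); a normal to β is HD × HB = (40, 24, 16).
Using H: β has equation 40x + 24y + 16z = -56.
γ: n'·r = n'·C gives x + 3y + 4z = 7.
Solving the 3×3 linear system -4x - 2y + 2z = 16, 40x + 24y + 16z = -56, x + 3y + 4z = 7 (e.g. by elimination or Cramer's rule, determinant = 288) gives (-2, -1, 3).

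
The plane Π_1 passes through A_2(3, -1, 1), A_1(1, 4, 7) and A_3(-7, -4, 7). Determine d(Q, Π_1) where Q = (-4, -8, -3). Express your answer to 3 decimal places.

A_2A_1 = (-2, 5, 6), A_2A_3 = (-10, -3, 6); a normal to Π_1 is A_2A_1 × A_2A_3 = (48, -48, 56).
Using A_2: Π_1 has equation 48x - 48y + 56z = 248.
n·Q − d = (48)·(-4) + (-48)·(-8) + (56)·(-3) − 248 = -224; |n| = √7744.
Distance = |-224| / √7744 = 224/√7744 ≈ 2.545.

2.545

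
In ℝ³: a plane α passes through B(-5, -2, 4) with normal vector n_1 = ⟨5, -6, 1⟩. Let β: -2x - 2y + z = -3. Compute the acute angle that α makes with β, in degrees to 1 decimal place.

82.7

α: n_1·r = n_1·B gives 5x - 6y + z = -9.
cos θ = |n₁·n₂| / (|n₁||n₂|) = |3| / (√62 · √9).
θ = arccos(0.12700) ≈ 82.7°.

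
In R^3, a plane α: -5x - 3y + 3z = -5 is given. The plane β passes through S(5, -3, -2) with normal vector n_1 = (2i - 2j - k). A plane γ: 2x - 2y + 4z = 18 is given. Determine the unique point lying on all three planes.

(4, -5, 0)

β: n_1·r = n_1·S gives 2x - 2y - z = 18.
Solving the 3×3 linear system -5x - 3y + 3z = -5, 2x - 2y - z = 18, 2x - 2y + 4z = 18 (e.g. by elimination or Cramer's rule, determinant = 80) gives (4, -5, 0).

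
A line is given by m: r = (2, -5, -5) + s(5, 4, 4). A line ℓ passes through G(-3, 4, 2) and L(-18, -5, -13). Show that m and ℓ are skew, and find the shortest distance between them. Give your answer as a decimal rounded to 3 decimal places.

A direction vector for ℓ is L − G = (-15, -9, -15).
Common perpendicular direction n = (5, 4, 4) × (-15, -9, -15) = (-24, 15, 15).
With w = (-3, 4, 2) − (2, -5, -5) = (-5, 9, 7), w · n = 360.
Since n ≠ 0 the lines are not parallel, and w · n = 360 ≠ 0 so they do not intersect; hence they are skew.
Distance = |w · n| / |n| = |360| / √1026 ≈ 11.239.

11.239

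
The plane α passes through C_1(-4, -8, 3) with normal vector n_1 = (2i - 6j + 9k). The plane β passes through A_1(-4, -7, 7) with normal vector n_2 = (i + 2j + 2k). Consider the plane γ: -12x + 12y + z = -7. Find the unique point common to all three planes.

(-4, -5, 5)

α: n_1·r = n_1·C_1 gives 2x - 6y + 9z = 67.
β: n_2·r = n_2·A_1 gives x + 2y + 2z = -4.
Solving the 3×3 linear system 2x - 6y + 9z = 67, x + 2y + 2z = -4, -12x + 12y + z = -7 (e.g. by elimination or Cramer's rule, determinant = 430) gives (-4, -5, 5).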